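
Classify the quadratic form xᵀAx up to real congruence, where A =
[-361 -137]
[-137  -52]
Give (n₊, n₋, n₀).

step 0: pivot -361 → sign −
step 1: pivot -3/361 → sign −
signature = (0, 2, 0)

Answer: (0, 2, 0)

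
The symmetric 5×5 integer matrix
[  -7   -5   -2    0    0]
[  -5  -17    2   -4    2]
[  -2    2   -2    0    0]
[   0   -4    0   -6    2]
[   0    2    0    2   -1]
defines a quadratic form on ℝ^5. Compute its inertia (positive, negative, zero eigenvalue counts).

step 0: pivot -7 → sign −
step 1: pivot -94/7 → sign −
step 2: pivot -26/47 → sign −
step 3: pivot -38/13 → sign −
step 4: pivot -3/19 → sign −
signature = (0, 5, 0)

Answer: (0, 5, 0)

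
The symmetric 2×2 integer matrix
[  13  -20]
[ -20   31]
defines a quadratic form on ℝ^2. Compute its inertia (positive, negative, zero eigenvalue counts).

step 0: pivot 13 → sign +
step 1: pivot 3/13 → sign +
signature = (2, 0, 0)

Answer: (2, 0, 0)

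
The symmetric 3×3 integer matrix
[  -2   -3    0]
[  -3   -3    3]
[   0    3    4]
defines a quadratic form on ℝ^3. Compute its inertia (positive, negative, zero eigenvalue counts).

step 0: pivot -2 → sign −
step 1: pivot 3/2 → sign +
step 2: pivot -2 → sign −
signature = (1, 2, 0)

Answer: (1, 2, 0)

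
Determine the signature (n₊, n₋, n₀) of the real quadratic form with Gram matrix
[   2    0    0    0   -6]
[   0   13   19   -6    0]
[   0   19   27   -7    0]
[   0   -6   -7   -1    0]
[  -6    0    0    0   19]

Answer: (4, 1, 0)

Derivation:
step 0: pivot 2 → sign +
step 1: pivot 13 → sign +
step 2: pivot -10/13 → sign −
step 3: pivot 3/10 → sign +
step 4: pivot 1 → sign +
signature = (4, 1, 0)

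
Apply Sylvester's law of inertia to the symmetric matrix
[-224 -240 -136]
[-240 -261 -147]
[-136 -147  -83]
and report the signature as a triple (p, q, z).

step 0: pivot -224 → sign −
step 1: pivot -27/7 → sign −
step 2: row/col 2 already zero → sign 0
signature = (0, 2, 1)

Answer: (0, 2, 1)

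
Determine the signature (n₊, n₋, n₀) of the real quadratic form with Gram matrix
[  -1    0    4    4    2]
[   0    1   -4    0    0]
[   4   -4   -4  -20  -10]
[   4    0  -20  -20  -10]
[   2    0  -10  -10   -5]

step 0: pivot -1 → sign −
step 1: pivot 1 → sign +
step 2: pivot -4 → sign −
step 3: row/col 3 already zero → sign 0
step 4: row/col 4 already zero → sign 0
signature = (1, 2, 2)

Answer: (1, 2, 2)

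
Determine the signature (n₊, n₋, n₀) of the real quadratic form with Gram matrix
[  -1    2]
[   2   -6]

step 0: pivot -1 → sign −
step 1: pivot -2 → sign −
signature = (0, 2, 0)

Answer: (0, 2, 0)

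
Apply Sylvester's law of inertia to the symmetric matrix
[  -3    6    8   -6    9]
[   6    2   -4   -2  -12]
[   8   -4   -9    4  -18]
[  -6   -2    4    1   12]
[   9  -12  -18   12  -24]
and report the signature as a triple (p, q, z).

Answer: (3, 2, 0)

Derivation:
step 0: pivot -3 → sign −
step 1: pivot 14 → sign +
step 2: pivot 43/21 → sign +
step 3: pivot -1 → sign −
step 4: pivot 3/43 → sign +
signature = (3, 2, 0)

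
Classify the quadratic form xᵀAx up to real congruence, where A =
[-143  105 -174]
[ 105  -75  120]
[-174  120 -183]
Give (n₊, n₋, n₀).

step 0: pivot -143 → sign −
step 1: pivot 300/143 → sign +
step 2: row/col 2 already zero → sign 0
signature = (1, 1, 1)

Answer: (1, 1, 1)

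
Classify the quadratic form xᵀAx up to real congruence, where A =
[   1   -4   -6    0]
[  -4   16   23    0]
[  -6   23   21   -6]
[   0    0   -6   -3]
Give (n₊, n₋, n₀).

step 0: pivot 1 → sign +
step 1: pivot -15 → sign −
step 2: pivot 1/15 → sign +
step 3: pivot -3 → sign −
signature = (2, 2, 0)

Answer: (2, 2, 0)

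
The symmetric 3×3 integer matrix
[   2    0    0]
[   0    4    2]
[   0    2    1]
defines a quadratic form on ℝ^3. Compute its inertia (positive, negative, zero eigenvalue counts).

Answer: (2, 0, 1)

Derivation:
step 0: pivot 2 → sign +
step 1: pivot 4 → sign +
step 2: row/col 2 already zero → sign 0
signature = (2, 0, 1)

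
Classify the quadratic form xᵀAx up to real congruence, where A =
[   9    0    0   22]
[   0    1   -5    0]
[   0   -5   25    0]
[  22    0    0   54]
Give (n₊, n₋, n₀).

Answer: (3, 0, 1)

Derivation:
step 0: pivot 9 → sign +
step 1: pivot 1 → sign +
step 2: pivot 2/9 → sign +
step 3: row/col 3 already zero → sign 0
signature = (3, 0, 1)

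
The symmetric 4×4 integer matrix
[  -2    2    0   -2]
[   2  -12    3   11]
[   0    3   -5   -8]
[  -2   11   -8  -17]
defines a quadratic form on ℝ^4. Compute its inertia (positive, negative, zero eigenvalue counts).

step 0: pivot -2 → sign −
step 1: pivot -10 → sign −
step 2: pivot -41/10 → sign −
step 3: pivot -2/41 → sign −
signature = (0, 4, 0)

Answer: (0, 4, 0)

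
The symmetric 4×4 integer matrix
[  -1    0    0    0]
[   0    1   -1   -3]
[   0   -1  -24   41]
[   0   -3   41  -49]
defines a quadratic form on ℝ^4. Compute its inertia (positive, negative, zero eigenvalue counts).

Answer: (1, 3, 0)

Derivation:
step 0: pivot -1 → sign −
step 1: pivot 1 → sign +
step 2: pivot -25 → sign −
step 3: pivot -6/25 → sign −
signature = (1, 3, 0)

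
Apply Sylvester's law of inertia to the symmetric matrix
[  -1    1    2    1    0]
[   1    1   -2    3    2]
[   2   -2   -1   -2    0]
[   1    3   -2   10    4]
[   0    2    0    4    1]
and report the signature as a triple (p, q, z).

Answer: (3, 2, 0)

Derivation:
step 0: pivot -1 → sign −
step 1: pivot 2 → sign +
step 2: pivot 3 → sign +
step 3: pivot 3 → sign +
step 4: pivot -1 → sign −
signature = (3, 2, 0)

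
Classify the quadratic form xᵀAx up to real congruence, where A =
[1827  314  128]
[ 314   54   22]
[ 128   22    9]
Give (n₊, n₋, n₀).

step 0: pivot 1827 → sign +
step 1: pivot 62/1827 → sign +
step 2: pivot 1/31 → sign +
signature = (3, 0, 0)

Answer: (3, 0, 0)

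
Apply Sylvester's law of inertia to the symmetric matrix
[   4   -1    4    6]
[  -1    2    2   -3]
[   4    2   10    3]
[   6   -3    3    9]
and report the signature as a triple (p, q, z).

Answer: (3, 1, 0)

Derivation:
step 0: pivot 4 → sign +
step 1: pivot 7/4 → sign +
step 2: pivot 6/7 → sign +
step 3: pivot -3/2 → sign −
signature = (3, 1, 0)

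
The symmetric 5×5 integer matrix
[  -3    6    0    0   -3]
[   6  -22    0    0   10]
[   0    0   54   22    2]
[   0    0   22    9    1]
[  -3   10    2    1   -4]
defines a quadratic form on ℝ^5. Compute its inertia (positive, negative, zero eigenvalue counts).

step 0: pivot -3 → sign −
step 1: pivot -10 → sign −
step 2: pivot 54 → sign +
step 3: pivot 1/27 → sign +
step 4: pivot -2/5 → sign −
signature = (2, 3, 0)

Answer: (2, 3, 0)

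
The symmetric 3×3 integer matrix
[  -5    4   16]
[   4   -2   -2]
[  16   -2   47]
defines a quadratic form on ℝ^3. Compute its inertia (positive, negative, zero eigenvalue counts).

step 0: pivot -5 → sign −
step 1: pivot 6/5 → sign +
step 2: pivot 1 → sign +
signature = (2, 1, 0)

Answer: (2, 1, 0)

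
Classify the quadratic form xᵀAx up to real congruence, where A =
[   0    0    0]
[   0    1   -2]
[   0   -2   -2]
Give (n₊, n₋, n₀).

step 0: pivot 1 → sign +
step 1: pivot -6 → sign −
step 2: row/col 2 already zero → sign 0
signature = (1, 1, 1)

Answer: (1, 1, 1)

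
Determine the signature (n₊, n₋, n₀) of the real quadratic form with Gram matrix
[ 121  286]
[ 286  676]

Answer: (1, 0, 1)

Derivation:
step 0: pivot 121 → sign +
step 1: row/col 1 already zero → sign 0
signature = (1, 0, 1)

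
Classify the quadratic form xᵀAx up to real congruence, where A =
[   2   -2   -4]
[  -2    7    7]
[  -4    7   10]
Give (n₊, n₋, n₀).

step 0: pivot 2 → sign +
step 1: pivot 5 → sign +
step 2: pivot 1/5 → sign +
signature = (3, 0, 0)

Answer: (3, 0, 0)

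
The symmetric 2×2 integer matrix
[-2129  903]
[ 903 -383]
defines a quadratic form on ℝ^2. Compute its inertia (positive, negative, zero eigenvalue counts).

Answer: (1, 1, 0)

Derivation:
step 0: pivot -2129 → sign −
step 1: pivot 2/2129 → sign +
signature = (1, 1, 0)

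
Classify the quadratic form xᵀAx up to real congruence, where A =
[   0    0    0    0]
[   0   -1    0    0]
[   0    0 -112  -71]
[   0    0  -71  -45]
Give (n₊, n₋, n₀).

Answer: (1, 2, 1)

Derivation:
step 0: pivot -1 → sign −
step 1: pivot -112 → sign −
step 2: pivot 1/112 → sign +
step 3: row/col 3 already zero → sign 0
signature = (1, 2, 1)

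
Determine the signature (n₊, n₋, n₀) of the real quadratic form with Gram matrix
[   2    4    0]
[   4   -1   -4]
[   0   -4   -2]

Answer: (1, 2, 0)

Derivation:
step 0: pivot 2 → sign +
step 1: pivot -9 → sign −
step 2: pivot -2/9 → sign −
signature = (1, 2, 0)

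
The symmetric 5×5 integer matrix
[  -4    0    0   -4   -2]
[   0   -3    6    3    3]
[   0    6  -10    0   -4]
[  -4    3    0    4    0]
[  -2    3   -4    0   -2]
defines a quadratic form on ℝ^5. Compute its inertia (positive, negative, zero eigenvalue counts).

step 0: pivot -4 → sign −
step 1: pivot -3 → sign −
step 2: pivot 2 → sign +
step 3: pivot -7 → sign −
step 4: pivot 1/7 → sign +
signature = (2, 3, 0)

Answer: (2, 3, 0)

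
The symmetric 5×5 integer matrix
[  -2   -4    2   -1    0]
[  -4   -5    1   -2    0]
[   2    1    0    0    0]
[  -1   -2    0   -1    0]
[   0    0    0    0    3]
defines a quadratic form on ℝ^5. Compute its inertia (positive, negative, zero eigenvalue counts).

step 0: pivot -2 → sign −
step 1: pivot 3 → sign +
step 2: pivot -1 → sign −
step 3: pivot 1/2 → sign +
step 4: pivot 3 → sign +
signature = (3, 2, 0)

Answer: (3, 2, 0)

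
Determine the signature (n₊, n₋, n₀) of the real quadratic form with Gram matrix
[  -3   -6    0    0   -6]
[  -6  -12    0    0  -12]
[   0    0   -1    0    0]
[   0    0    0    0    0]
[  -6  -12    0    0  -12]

Answer: (0, 2, 3)

Derivation:
step 0: pivot -3 → sign −
step 1: pivot -1 → sign −
step 2: row/col 2 already zero → sign 0
step 3: row/col 3 already zero → sign 0
step 4: row/col 4 already zero → sign 0
signature = (0, 2, 3)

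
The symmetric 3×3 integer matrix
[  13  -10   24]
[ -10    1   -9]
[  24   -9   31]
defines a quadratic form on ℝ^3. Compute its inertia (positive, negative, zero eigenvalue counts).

Answer: (2, 1, 0)

Derivation:
step 0: pivot 13 → sign +
step 1: pivot -87/13 → sign −
step 2: pivot 2/29 → sign +
signature = (2, 1, 0)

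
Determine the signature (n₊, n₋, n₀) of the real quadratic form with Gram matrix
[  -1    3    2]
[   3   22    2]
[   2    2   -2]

step 0: pivot -1 → sign −
step 1: pivot 31 → sign +
step 2: pivot -2/31 → sign −
signature = (1, 2, 0)

Answer: (1, 2, 0)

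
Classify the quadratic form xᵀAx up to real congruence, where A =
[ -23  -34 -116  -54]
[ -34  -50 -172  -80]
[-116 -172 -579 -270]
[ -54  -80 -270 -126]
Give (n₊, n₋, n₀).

Answer: (2, 2, 0)

Derivation:
step 0: pivot -23 → sign −
step 1: pivot 6/23 → sign +
step 2: pivot 5 → sign +
step 3: pivot -2/15 → sign −
signature = (2, 2, 0)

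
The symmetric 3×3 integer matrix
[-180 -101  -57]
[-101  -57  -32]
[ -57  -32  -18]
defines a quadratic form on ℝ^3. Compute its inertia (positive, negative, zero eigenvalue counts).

Answer: (1, 2, 0)

Derivation:
step 0: pivot -180 → sign −
step 1: pivot -59/180 → sign −
step 2: pivot 3/59 → sign +
signature = (1, 2, 0)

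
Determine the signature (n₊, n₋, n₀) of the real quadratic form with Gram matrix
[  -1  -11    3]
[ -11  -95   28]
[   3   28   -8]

Answer: (2, 1, 0)

Derivation:
step 0: pivot -1 → sign −
step 1: pivot 26 → sign +
step 2: pivot 1/26 → sign +
signature = (2, 1, 0)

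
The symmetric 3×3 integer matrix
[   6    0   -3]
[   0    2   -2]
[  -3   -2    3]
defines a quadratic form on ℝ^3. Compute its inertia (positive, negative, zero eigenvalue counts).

Answer: (2, 1, 0)

Derivation:
step 0: pivot 6 → sign +
step 1: pivot 2 → sign +
step 2: pivot -1/2 → sign −
signature = (2, 1, 0)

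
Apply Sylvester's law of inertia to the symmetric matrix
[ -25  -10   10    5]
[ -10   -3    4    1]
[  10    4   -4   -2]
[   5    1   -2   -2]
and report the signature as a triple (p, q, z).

Answer: (1, 2, 1)

Derivation:
step 0: pivot -25 → sign −
step 1: pivot 1 → sign +
step 2: pivot -2 → sign −
step 3: row/col 3 already zero → sign 0
signature = (1, 2, 1)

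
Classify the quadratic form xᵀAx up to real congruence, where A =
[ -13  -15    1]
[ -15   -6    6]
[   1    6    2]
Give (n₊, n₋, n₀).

step 0: pivot -13 → sign −
step 1: pivot 147/13 → sign +
step 2: row/col 2 already zero → sign 0
signature = (1, 1, 1)

Answer: (1, 1, 1)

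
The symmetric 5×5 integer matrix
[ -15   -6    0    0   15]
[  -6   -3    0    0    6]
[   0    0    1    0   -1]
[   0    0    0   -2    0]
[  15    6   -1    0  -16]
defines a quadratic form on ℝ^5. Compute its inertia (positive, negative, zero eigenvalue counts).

step 0: pivot -15 → sign −
step 1: pivot -3/5 → sign −
step 2: pivot 1 → sign +
step 3: pivot -2 → sign −
step 4: pivot -2 → sign −
signature = (1, 4, 0)

Answer: (1, 4, 0)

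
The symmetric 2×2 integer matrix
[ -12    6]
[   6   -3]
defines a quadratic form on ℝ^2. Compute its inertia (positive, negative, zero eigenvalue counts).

Answer: (0, 1, 1)

Derivation:
step 0: pivot -12 → sign −
step 1: row/col 1 already zero → sign 0
signature = (0, 1, 1)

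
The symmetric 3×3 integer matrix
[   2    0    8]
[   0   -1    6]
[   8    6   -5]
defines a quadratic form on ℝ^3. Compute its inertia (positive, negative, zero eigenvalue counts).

step 0: pivot 2 → sign +
step 1: pivot -1 → sign −
step 2: pivot -1 → sign −
signature = (1, 2, 0)

Answer: (1, 2, 0)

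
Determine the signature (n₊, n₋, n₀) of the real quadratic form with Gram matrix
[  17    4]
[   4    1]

step 0: pivot 17 → sign +
step 1: pivot 1/17 → sign +
signature = (2, 0, 0)

Answer: (2, 0, 0)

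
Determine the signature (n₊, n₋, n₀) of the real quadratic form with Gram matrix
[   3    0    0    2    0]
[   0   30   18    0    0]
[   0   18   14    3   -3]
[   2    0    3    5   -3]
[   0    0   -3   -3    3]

step 0: pivot 3 → sign +
step 1: pivot 30 → sign +
step 2: pivot 16/5 → sign +
step 3: pivot 41/48 → sign +
step 4: pivot 6/41 → sign +
signature = (5, 0, 0)

Answer: (5, 0, 0)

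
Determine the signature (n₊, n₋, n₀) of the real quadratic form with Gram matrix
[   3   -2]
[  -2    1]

step 0: pivot 3 → sign +
step 1: pivot -1/3 → sign −
signature = (1, 1, 0)

Answer: (1, 1, 0)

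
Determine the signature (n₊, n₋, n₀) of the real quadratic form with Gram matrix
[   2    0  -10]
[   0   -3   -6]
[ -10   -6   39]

Answer: (2, 1, 0)

Derivation:
step 0: pivot 2 → sign +
step 1: pivot -3 → sign −
step 2: pivot 1 → sign +
signature = (2, 1, 0)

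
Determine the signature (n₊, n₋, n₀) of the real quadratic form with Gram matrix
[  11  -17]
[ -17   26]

step 0: pivot 11 → sign +
step 1: pivot -3/11 → sign −
signature = (1, 1, 0)

Answer: (1, 1, 0)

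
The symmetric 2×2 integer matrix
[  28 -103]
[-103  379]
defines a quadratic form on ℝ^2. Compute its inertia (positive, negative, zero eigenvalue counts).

Answer: (2, 0, 0)

Derivation:
step 0: pivot 28 → sign +
step 1: pivot 3/28 → sign +
signature = (2, 0, 0)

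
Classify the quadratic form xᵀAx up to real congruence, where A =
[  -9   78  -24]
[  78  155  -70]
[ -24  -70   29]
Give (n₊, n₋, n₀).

step 0: pivot -9 → sign −
step 1: pivot 831 → sign +
step 2: pivot -1/831 → sign −
signature = (1, 2, 0)

Answer: (1, 2, 0)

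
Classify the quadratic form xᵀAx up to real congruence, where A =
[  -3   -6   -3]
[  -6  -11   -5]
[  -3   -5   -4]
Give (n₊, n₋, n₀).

Answer: (1, 2, 0)

Derivation:
step 0: pivot -3 → sign −
step 1: pivot 1 → sign +
step 2: pivot -2 → sign −
signature = (1, 2, 0)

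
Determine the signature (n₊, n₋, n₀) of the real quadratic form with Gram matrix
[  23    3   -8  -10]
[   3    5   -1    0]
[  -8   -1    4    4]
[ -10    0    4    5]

step 0: pivot 23 → sign +
step 1: pivot 106/23 → sign +
step 2: pivot 129/106 → sign +
step 3: pivot 3/43 → sign +
signature = (4, 0, 0)

Answer: (4, 0, 0)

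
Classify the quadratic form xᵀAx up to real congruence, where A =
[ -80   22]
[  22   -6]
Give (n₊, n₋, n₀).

step 0: pivot -80 → sign −
step 1: pivot 1/20 → sign +
signature = (1, 1, 0)

Answer: (1, 1, 0)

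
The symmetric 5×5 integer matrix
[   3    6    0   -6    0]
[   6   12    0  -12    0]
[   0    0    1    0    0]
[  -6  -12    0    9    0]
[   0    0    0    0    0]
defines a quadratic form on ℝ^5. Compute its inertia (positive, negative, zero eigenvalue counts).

Answer: (2, 1, 2)

Derivation:
step 0: pivot 3 → sign +
step 1: pivot 1 → sign +
step 2: pivot -3 → sign −
step 3: row/col 3 already zero → sign 0
step 4: row/col 4 already zero → sign 0
signature = (2, 1, 2)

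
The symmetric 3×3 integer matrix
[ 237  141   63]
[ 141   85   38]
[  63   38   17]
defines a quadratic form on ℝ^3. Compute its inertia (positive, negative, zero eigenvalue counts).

Answer: (3, 0, 0)

Derivation:
step 0: pivot 237 → sign +
step 1: pivot 88/79 → sign +
step 2: pivot 1/88 → sign +
signature = (3, 0, 0)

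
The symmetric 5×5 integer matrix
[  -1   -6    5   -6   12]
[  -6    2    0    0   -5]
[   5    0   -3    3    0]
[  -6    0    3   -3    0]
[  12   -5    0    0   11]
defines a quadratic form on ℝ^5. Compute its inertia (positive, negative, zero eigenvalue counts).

Answer: (2, 3, 0)

Derivation:
step 0: pivot -1 → sign −
step 1: pivot 38 → sign +
step 2: pivot -32/19 → sign −
step 3: pivot 3/32 → sign +
step 4: pivot -3/2 → sign −
signature = (2, 3, 0)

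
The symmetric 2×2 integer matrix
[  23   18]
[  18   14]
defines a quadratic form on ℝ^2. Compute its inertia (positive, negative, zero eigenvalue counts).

Answer: (1, 1, 0)

Derivation:
step 0: pivot 23 → sign +
step 1: pivot -2/23 → sign −
signature = (1, 1, 0)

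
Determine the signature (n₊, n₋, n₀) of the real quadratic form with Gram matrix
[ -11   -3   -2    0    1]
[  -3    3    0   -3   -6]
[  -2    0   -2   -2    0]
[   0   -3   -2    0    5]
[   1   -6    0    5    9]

Answer: (1, 4, 0)

Derivation:
step 0: pivot -11 → sign −
step 1: pivot 42/11 → sign +
step 2: pivot -12/7 → sign −
step 3: pivot -11/12 → sign −
step 4: pivot -6/11 → sign −
signature = (1, 4, 0)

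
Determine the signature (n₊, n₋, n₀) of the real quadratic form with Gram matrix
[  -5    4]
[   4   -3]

step 0: pivot -5 → sign −
step 1: pivot 1/5 → sign +
signature = (1, 1, 0)

Answer: (1, 1, 0)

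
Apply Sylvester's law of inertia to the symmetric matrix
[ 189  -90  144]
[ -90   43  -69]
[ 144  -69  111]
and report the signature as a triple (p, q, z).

Answer: (2, 0, 1)

Derivation:
step 0: pivot 189 → sign +
step 1: pivot 1/7 → sign +
step 2: row/col 2 already zero → sign 0
signature = (2, 0, 1)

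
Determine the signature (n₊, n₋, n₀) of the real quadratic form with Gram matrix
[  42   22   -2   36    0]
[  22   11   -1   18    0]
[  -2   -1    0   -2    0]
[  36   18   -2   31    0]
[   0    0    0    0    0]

Answer: (2, 2, 1)

Derivation:
step 0: pivot 42 → sign +
step 1: pivot -11/21 → sign −
step 2: pivot -1/11 → sign −
step 3: pivot 3 → sign +
step 4: row/col 4 already zero → sign 0
signature = (2, 2, 1)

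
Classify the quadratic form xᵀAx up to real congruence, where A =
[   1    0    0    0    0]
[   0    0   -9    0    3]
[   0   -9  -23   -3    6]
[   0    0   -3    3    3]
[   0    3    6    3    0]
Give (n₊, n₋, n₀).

step 0: pivot 1 → sign +
step 1: pivot -23 → sign −
step 2: pivot 81/23 → sign +
step 3: pivot 3 → sign +
step 4: pivot 1/9 → sign +
signature = (4, 1, 0)

Answer: (4, 1, 0)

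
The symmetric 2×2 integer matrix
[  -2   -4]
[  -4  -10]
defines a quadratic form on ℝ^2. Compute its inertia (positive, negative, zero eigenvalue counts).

Answer: (0, 2, 0)

Derivation:
step 0: pivot -2 → sign −
step 1: pivot -2 → sign −
signature = (0, 2, 0)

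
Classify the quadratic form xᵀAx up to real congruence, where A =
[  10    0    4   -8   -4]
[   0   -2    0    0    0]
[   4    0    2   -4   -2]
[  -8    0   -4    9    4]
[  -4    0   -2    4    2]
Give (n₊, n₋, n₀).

step 0: pivot 10 → sign +
step 1: pivot -2 → sign −
step 2: pivot 2/5 → sign +
step 3: pivot 1 → sign +
step 4: row/col 4 already zero → sign 0
signature = (3, 1, 1)

Answer: (3, 1, 1)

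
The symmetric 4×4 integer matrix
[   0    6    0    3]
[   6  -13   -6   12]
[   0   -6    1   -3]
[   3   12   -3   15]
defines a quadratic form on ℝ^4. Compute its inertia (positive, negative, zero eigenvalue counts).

Answer: (2, 2, 0)

Derivation:
step 0: pivot -13 → sign −
step 1: pivot 36/13 → sign +
step 2: pivot 1 → sign +
step 3: pivot -1/4 → sign −
signature = (2, 2, 0)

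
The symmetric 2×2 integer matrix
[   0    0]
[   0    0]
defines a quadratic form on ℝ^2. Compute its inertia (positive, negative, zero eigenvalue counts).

Answer: (0, 0, 2)

Derivation:
step 0: row/col 0 already zero → sign 0
step 1: row/col 1 already zero → sign 0
signature = (0, 0, 2)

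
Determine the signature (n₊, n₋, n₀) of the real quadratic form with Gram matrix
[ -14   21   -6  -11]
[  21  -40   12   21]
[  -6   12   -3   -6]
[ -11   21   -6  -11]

Answer: (1, 3, 0)

Derivation:
step 0: pivot -14 → sign −
step 1: pivot -17/2 → sign −
step 2: pivot 75/119 → sign +
step 3: pivot -3/25 → sign −
signature = (1, 3, 0)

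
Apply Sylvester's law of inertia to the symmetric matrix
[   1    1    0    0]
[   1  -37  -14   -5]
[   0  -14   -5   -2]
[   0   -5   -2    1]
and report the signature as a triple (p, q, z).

Answer: (3, 1, 0)

Derivation:
step 0: pivot 1 → sign +
step 1: pivot -38 → sign −
step 2: pivot 3/19 → sign +
step 3: pivot 3/2 → sign +
signature = (3, 1, 0)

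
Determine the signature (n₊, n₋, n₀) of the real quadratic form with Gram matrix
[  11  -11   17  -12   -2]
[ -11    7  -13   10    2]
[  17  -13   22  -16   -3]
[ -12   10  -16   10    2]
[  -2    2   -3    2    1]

step 0: pivot 11 → sign +
step 1: pivot -4 → sign −
step 2: pivot -3/11 → sign −
step 3: pivot -1 → sign −
step 4: pivot 2/3 → sign +
signature = (2, 3, 0)

Answer: (2, 3, 0)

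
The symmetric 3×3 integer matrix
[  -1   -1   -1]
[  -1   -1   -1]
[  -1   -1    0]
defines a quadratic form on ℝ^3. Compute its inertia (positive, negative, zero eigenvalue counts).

Answer: (1, 1, 1)

Derivation:
step 0: pivot -1 → sign −
step 1: pivot 1 → sign +
step 2: row/col 2 already zero → sign 0
signature = (1, 1, 1)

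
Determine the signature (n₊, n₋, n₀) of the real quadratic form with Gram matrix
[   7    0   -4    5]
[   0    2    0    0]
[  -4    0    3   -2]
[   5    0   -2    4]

Answer: (3, 1, 0)

Derivation:
step 0: pivot 7 → sign +
step 1: pivot 2 → sign +
step 2: pivot 5/7 → sign +
step 3: pivot -3/5 → sign −
signature = (3, 1, 0)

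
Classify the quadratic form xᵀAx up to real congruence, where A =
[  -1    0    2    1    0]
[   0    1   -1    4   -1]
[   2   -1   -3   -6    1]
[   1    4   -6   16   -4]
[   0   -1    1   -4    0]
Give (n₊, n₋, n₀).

Answer: (2, 2, 1)

Derivation:
step 0: pivot -1 → sign −
step 1: pivot 1 → sign +
step 2: pivot 1 → sign +
step 3: pivot -1 → sign −
step 4: row/col 4 already zero → sign 0
signature = (2, 2, 1)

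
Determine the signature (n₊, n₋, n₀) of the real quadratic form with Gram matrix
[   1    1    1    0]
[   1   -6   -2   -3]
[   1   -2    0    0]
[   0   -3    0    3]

Answer: (2, 2, 0)

Derivation:
step 0: pivot 1 → sign +
step 1: pivot -7 → sign −
step 2: pivot 2/7 → sign +
step 3: pivot -3/2 → sign −
signature = (2, 2, 0)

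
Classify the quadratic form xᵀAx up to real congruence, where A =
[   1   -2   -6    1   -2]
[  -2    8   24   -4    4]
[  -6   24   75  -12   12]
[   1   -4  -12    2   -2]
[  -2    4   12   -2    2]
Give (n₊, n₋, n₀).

Answer: (3, 1, 1)

Derivation:
step 0: pivot 1 → sign +
step 1: pivot 4 → sign +
step 2: pivot 3 → sign +
step 3: pivot -2 → sign −
step 4: row/col 4 already zero → sign 0
signature = (3, 1, 1)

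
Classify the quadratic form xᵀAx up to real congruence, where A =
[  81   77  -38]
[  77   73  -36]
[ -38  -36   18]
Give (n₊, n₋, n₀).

Answer: (2, 1, 0)

Derivation:
step 0: pivot 81 → sign +
step 1: pivot -16/81 → sign −
step 2: pivot 1/4 → sign +
signature = (2, 1, 0)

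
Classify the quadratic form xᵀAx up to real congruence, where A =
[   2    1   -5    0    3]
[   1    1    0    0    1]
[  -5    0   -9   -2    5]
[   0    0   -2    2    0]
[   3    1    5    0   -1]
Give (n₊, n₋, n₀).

step 0: pivot 2 → sign +
step 1: pivot 1/2 → sign +
step 2: pivot -34 → sign −
step 3: pivot 36/17 → sign +
step 4: pivot 1/4 → sign +
signature = (4, 1, 0)

Answer: (4, 1, 0)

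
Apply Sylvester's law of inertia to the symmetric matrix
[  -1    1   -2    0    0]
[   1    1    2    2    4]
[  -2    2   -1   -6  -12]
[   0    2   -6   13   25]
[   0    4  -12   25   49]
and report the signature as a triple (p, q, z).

step 0: pivot -1 → sign −
step 1: pivot 2 → sign +
step 2: pivot 3 → sign +
step 3: pivot -1 → sign −
step 4: pivot 2 → sign +
signature = (3, 2, 0)

Answer: (3, 2, 0)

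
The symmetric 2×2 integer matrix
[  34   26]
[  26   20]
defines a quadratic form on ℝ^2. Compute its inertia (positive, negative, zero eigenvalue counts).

Answer: (2, 0, 0)

Derivation:
step 0: pivot 34 → sign +
step 1: pivot 2/17 → sign +
signature = (2, 0, 0)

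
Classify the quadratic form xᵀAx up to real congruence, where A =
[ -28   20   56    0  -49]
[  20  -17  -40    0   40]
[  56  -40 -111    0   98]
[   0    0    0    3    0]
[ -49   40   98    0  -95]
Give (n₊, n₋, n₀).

step 0: pivot -28 → sign −
step 1: pivot -19/7 → sign −
step 2: pivot 1 → sign +
step 3: pivot 3 → sign +
step 4: pivot -3/76 → sign −
signature = (2, 3, 0)

Answer: (2, 3, 0)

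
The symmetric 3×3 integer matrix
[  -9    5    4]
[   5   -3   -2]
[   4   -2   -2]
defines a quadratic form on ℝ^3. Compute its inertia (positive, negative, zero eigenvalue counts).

step 0: pivot -9 → sign −
step 1: pivot -2/9 → sign −
step 2: row/col 2 already zero → sign 0
signature = (0, 2, 1)

Answer: (0, 2, 1)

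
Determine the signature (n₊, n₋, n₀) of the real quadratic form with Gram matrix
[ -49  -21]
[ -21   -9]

step 0: pivot -49 → sign −
step 1: row/col 1 already zero → sign 0
signature = (0, 1, 1)

Answer: (0, 1, 1)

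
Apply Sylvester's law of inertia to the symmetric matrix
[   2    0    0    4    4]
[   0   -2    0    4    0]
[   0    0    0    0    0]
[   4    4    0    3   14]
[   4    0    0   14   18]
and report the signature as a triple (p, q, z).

Answer: (2, 2, 1)

Derivation:
step 0: pivot 2 → sign +
step 1: pivot -2 → sign −
step 2: pivot 3 → sign +
step 3: pivot -2 → sign −
step 4: row/col 4 already zero → sign 0
signature = (2, 2, 1)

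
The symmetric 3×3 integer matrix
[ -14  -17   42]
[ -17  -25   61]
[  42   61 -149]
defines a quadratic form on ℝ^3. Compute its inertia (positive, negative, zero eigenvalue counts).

step 0: pivot -14 → sign −
step 1: pivot -61/14 → sign −
step 2: pivot -3/61 → sign −
signature = (0, 3, 0)

Answer: (0, 3, 0)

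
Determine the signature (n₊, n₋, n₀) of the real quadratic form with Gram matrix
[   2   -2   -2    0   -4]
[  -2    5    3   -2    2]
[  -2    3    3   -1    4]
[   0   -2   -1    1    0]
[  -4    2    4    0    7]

step 0: pivot 2 → sign +
step 1: pivot 3 → sign +
step 2: pivot 2/3 → sign +
step 3: pivot -1/2 → sign −
step 4: pivot -1 → sign −
signature = (3, 2, 0)

Answer: (3, 2, 0)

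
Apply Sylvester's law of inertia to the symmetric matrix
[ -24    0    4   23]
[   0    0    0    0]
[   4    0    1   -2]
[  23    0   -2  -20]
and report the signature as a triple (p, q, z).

Answer: (2, 1, 1)

Derivation:
step 0: pivot -24 → sign −
step 1: pivot 5/3 → sign +
step 2: pivot 1/40 → sign +
step 3: row/col 3 already zero → sign 0
signature = (2, 1, 1)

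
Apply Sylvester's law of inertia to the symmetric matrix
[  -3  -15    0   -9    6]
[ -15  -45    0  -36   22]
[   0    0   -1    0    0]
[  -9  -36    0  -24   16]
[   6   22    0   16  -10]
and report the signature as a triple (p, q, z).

step 0: pivot -3 → sign −
step 1: pivot 30 → sign +
step 2: pivot -1 → sign −
step 3: pivot 3/10 → sign +
step 4: pivot -2/3 → sign −
signature = (2, 3, 0)

Answer: (2, 3, 0)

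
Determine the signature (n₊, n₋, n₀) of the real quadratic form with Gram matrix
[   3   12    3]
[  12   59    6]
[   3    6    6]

step 0: pivot 3 → sign +
step 1: pivot 11 → sign +
step 2: pivot -3/11 → sign −
signature = (2, 1, 0)

Answer: (2, 1, 0)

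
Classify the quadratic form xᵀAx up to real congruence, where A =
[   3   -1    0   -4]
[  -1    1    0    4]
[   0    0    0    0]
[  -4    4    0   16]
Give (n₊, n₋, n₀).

Answer: (2, 0, 2)

Derivation:
step 0: pivot 3 → sign +
step 1: pivot 2/3 → sign +
step 2: row/col 2 already zero → sign 0
step 3: row/col 3 already zero → sign 0
signature = (2, 0, 2)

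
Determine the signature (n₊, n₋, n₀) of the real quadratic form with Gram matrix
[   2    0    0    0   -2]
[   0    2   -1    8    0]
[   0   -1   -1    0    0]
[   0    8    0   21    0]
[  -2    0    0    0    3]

step 0: pivot 2 → sign +
step 1: pivot 2 → sign +
step 2: pivot -3/2 → sign −
step 3: pivot -1/3 → sign −
step 4: pivot 1 → sign +
signature = (3, 2, 0)

Answer: (3, 2, 0)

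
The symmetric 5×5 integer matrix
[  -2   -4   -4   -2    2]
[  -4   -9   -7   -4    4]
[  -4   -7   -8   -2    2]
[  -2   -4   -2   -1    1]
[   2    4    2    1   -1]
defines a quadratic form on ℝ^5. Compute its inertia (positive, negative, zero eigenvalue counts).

step 0: pivot -2 → sign −
step 1: pivot -1 → sign −
step 2: pivot 1 → sign +
step 3: pivot -3 → sign −
step 4: row/col 4 already zero → sign 0
signature = (1, 3, 1)

Answer: (1, 3, 1)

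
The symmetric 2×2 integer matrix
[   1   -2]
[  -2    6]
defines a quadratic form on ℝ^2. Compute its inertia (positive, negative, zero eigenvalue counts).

step 0: pivot 1 → sign +
step 1: pivot 2 → sign +
signature = (2, 0, 0)

Answer: (2, 0, 0)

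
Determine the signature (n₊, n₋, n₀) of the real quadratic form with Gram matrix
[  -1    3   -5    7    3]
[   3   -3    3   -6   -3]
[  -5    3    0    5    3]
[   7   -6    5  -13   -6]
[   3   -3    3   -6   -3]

step 0: pivot -1 → sign −
step 1: pivot 6 → sign +
step 2: pivot 1 → sign +
step 3: pivot -3/2 → sign −
step 4: row/col 4 already zero → sign 0
signature = (2, 2, 1)

Answer: (2, 2, 1)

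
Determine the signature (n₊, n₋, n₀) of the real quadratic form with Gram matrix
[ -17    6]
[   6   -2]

step 0: pivot -17 → sign −
step 1: pivot 2/17 → sign +
signature = (1, 1, 0)

Answer: (1, 1, 0)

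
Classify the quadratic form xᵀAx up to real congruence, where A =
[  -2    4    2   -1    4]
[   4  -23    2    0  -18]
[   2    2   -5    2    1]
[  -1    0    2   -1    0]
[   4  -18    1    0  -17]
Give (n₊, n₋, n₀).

Answer: (0, 4, 1)

Derivation:
step 0: pivot -2 → sign −
step 1: pivot -15 → sign −
step 2: pivot -3/5 → sign −
step 3: pivot -1/6 → sign −
step 4: row/col 4 already zero → sign 0
signature = (0, 4, 1)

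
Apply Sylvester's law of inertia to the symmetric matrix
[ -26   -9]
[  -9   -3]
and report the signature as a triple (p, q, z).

Answer: (1, 1, 0)

Derivation:
step 0: pivot -26 → sign −
step 1: pivot 3/26 → sign +
signature = (1, 1, 0)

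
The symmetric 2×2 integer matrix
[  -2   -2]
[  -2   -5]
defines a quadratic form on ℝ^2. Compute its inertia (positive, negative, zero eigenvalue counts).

Answer: (0, 2, 0)

Derivation:
step 0: pivot -2 → sign −
step 1: pivot -3 → sign −
signature = (0, 2, 0)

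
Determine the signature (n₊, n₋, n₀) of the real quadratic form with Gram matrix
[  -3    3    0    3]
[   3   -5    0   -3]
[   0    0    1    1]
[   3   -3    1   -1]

Answer: (2, 2, 0)

Derivation:
step 0: pivot -3 → sign −
step 1: pivot -2 → sign −
step 2: pivot 1 → sign +
step 3: pivot 1 → sign +
signature = (2, 2, 0)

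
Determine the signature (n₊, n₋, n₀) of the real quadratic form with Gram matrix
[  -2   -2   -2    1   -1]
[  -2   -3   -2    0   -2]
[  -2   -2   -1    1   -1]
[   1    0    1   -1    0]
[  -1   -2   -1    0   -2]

step 0: pivot -2 → sign −
step 1: pivot -1 → sign −
step 2: pivot 1 → sign +
step 3: pivot 1/2 → sign +
step 4: pivot -1 → sign −
signature = (2, 3, 0)

Answer: (2, 3, 0)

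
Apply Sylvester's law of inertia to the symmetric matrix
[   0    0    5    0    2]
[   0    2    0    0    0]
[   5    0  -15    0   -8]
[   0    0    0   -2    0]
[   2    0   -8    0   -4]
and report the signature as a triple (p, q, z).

Answer: (2, 2, 1)

Derivation:
step 0: pivot 2 → sign +
step 1: pivot -15 → sign −
step 2: pivot 5/3 → sign +
step 3: pivot -2 → sign −
step 4: row/col 4 already zero → sign 0
signature = (2, 2, 1)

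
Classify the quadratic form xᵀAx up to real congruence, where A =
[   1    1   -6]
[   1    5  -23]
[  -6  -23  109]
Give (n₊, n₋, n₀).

Answer: (3, 0, 0)

Derivation:
step 0: pivot 1 → sign +
step 1: pivot 4 → sign +
step 2: pivot 3/4 → sign +
signature = (3, 0, 0)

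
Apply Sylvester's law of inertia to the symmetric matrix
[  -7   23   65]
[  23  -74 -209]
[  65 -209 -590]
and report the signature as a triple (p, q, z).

step 0: pivot -7 → sign −
step 1: pivot 11/7 → sign +
step 2: pivot 3/11 → sign +
signature = (2, 1, 0)

Answer: (2, 1, 0)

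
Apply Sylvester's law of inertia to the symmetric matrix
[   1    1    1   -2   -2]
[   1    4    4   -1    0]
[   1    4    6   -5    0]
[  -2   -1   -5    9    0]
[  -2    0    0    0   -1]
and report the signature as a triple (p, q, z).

Answer: (4, 1, 0)

Derivation:
step 0: pivot 1 → sign +
step 1: pivot 3 → sign +
step 2: pivot 2 → sign +
step 3: pivot -10/3 → sign −
step 4: pivot 1/5 → sign +
signature = (4, 1, 0)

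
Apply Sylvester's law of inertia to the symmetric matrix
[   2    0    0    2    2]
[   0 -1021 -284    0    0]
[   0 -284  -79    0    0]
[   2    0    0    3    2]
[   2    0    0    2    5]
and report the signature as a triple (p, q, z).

step 0: pivot 2 → sign +
step 1: pivot -1021 → sign −
step 2: pivot -3/1021 → sign −
step 3: pivot 1 → sign +
step 4: pivot 3 → sign +
signature = (3, 2, 0)

Answer: (3, 2, 0)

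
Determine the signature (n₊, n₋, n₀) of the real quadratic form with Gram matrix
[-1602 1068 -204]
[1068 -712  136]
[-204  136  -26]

Answer: (0, 2, 1)

Derivation:
step 0: pivot -1602 → sign −
step 1: pivot -2/89 → sign −
step 2: row/col 2 already zero → sign 0
signature = (0, 2, 1)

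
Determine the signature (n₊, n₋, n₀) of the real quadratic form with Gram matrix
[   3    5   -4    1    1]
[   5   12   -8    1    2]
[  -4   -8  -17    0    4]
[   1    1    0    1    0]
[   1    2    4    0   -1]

step 0: pivot 3 → sign +
step 1: pivot 11/3 → sign +
step 2: pivot -251/11 → sign −
step 3: pivot 150/251 → sign +
step 4: pivot -3/50 → sign −
signature = (3, 2, 0)

Answer: (3, 2, 0)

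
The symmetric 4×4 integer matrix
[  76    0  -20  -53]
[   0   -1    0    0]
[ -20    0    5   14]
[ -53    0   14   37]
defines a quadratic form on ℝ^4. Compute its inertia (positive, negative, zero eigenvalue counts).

Answer: (2, 2, 0)

Derivation:
step 0: pivot 76 → sign +
step 1: pivot -1 → sign −
step 2: pivot -5/19 → sign −
step 3: pivot 1/20 → sign +
signature = (2, 2, 0)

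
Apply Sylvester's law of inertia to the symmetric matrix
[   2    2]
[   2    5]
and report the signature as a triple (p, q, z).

Answer: (2, 0, 0)

Derivation:
step 0: pivot 2 → sign +
step 1: pivot 3 → sign +
signature = (2, 0, 0)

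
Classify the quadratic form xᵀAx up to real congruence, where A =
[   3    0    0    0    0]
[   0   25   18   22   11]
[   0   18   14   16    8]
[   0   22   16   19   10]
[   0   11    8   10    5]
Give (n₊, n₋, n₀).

Answer: (4, 1, 0)

Derivation:
step 0: pivot 3 → sign +
step 1: pivot 25 → sign +
step 2: pivot 26/25 → sign +
step 3: pivot -5/13 → sign −
step 4: pivot 2/5 → sign +
signature = (4, 1, 0)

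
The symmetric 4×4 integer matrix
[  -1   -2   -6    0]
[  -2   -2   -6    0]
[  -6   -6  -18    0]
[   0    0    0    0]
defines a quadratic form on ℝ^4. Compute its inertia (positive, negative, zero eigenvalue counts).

step 0: pivot -1 → sign −
step 1: pivot 2 → sign +
step 2: row/col 2 already zero → sign 0
step 3: row/col 3 already zero → sign 0
signature = (1, 1, 2)

Answer: (1, 1, 2)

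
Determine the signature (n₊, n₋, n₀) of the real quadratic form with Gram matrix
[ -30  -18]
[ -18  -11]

step 0: pivot -30 → sign −
step 1: pivot -1/5 → sign −
signature = (0, 2, 0)

Answer: (0, 2, 0)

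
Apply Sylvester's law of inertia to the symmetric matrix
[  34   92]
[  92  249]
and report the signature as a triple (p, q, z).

Answer: (2, 0, 0)

Derivation:
step 0: pivot 34 → sign +
step 1: pivot 1/17 → sign +
signature = (2, 0, 0)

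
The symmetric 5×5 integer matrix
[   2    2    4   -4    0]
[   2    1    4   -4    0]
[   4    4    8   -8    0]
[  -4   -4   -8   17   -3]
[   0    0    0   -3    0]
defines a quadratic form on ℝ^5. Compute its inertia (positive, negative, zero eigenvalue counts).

Answer: (2, 2, 1)

Derivation:
step 0: pivot 2 → sign +
step 1: pivot -1 → sign −
step 2: pivot 9 → sign +
step 3: pivot -1 → sign −
step 4: row/col 4 already zero → sign 0
signature = (2, 2, 1)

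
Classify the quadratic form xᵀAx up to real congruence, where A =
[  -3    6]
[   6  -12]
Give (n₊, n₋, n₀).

step 0: pivot -3 → sign −
step 1: row/col 1 already zero → sign 0
signature = (0, 1, 1)

Answer: (0, 1, 1)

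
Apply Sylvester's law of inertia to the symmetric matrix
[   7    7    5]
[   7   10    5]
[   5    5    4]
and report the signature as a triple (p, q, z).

step 0: pivot 7 → sign +
step 1: pivot 3 → sign +
step 2: pivot 3/7 → sign +
signature = (3, 0, 0)

Answer: (3, 0, 0)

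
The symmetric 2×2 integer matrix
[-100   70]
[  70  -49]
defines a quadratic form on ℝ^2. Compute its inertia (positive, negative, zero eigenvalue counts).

Answer: (0, 1, 1)

Derivation:
step 0: pivot -100 → sign −
step 1: row/col 1 already zero → sign 0
signature = (0, 1, 1)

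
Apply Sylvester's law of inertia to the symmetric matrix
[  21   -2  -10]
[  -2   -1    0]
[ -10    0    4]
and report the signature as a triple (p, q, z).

step 0: pivot 21 → sign +
step 1: pivot -25/21 → sign −
step 2: row/col 2 already zero → sign 0
signature = (1, 1, 1)

Answer: (1, 1, 1)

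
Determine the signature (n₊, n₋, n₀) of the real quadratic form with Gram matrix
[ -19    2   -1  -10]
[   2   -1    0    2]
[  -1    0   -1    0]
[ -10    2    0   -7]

Answer: (0, 4, 0)

Derivation:
step 0: pivot -19 → sign −
step 1: pivot -15/19 → sign −
step 2: pivot -14/15 → sign −
step 3: pivot -3/7 → sign −
signature = (0, 4, 0)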